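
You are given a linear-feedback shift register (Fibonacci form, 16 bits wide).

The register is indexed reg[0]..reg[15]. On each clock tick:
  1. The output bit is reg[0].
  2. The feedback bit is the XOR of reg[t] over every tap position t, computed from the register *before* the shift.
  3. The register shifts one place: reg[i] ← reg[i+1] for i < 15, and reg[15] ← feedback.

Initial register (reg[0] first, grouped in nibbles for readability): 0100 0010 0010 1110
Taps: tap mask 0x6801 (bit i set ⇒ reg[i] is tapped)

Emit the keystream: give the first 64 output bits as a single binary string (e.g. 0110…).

k : reg_k → out_k, fb_k
0: 0100001000101110 → 0, fb=0
1: 1000010001011100 → 1, fb=1
2: 0000100010111001 → 0, fb=1
3: 0001000101110011 → 0, fb=0
4: 0010001011100110 → 0, fb=0
5: 0100010111001100 → 0, fb=1
6: 1000101110011001 → 1, fb=0
7: 0001011100110010 → 0, fb=0
8: 0010111001100100 → 0, fb=1
9: 0101110011001001 → 0, fb=0
10: 1011100110010010 → 1, fb=1
11: 0111001100100101 → 0, fb=1
12: 1110011001001011 → 1, fb=0
13: 1100110010010110 → 1, fb=0
14: 1001100100101100 → 1, fb=0
15: 0011001001011000 → 0, fb=1
16: 0110010010110001 → 0, fb=1
17: 1100100101100011 → 1, fb=0
18: 1001001011000110 → 1, fb=1
19: 0010010110001101 → 0, fb=1
20: 0100101100011011 → 0, fb=0
21: 1001011000110110 → 1, fb=0
22: 0010110001101100 → 0, fb=1
23: 0101100011011001 → 0, fb=1
24: 1011000110110011 → 1, fb=1
25: 0110001101100111 → 0, fb=0
26: 1100011011001110 → 1, fb=1
27: 1000110110011101 → 1, fb=1
28: 0001101100111011 → 0, fb=0
29: 0011011001110110 → 0, fb=1
30: 0110110011101101 → 0, fb=1
31: 1101100111011011 → 1, fb=1
32: 1011001110110111 → 1, fb=0
33: 0110011101101110 → 0, fb=0
34: 1100111011011100 → 1, fb=1
35: 1001110110111001 → 1, fb=0
36: 0011101101110010 → 0, fb=0
37: 0111011011100100 → 0, fb=1
38: 1110110111001001 → 1, fb=1
39: 1101101110010011 → 1, fb=1
40: 1011011100100111 → 1, fb=1
41: 0110111001001111 → 0, fb=0
42: 1101110010011110 → 1, fb=0
43: 1011100100111100 → 1, fb=1
44: 0111001001111001 → 0, fb=1
45: 1110010011110011 → 1, fb=1
46: 1100100111100111 → 1, fb=1
47: 1001001111001111 → 1, fb=1
48: 0010011110011111 → 0, fb=1
49: 0100111100111111 → 0, fb=1
50: 1001111001111111 → 1, fb=0
51: 0011110011111110 → 0, fb=1
52: 0111100111111101 → 0, fb=0
53: 1111001111111010 → 1, fb=1
54: 1110011111110101 → 1, fb=1
55: 1100111111101011 → 1, fb=0
56: 1001111111010110 → 1, fb=0
57: 0011111110101100 → 0, fb=1
58: 0111111101011001 → 0, fb=1
59: 1111111010110011 → 1, fb=1
60: 1111110101100111 → 1, fb=1
61: 1111101011001111 → 1, fb=1
62: 1111010110011111 → 1, fb=0
63: 1110101100111110 → 1, fb=0

0100001000101110011001001011000110110011101101110010011110011111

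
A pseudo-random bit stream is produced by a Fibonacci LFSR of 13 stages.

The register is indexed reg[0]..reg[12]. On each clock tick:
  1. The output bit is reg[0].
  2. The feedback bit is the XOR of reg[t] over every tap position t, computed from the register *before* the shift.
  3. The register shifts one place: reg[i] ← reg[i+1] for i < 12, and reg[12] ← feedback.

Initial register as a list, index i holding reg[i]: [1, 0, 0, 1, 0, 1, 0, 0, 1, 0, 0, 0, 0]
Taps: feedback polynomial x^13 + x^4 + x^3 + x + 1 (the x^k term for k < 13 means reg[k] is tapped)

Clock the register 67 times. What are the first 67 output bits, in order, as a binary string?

tick  register→output (feedback)
  0  1001010010000→1 (0)
  1  0010100100000→0 (1)
  2  0101001000001→0 (0)
  3  1010010000010→1 (1)
  4  0100100000101→0 (0)
  5  1001000001010→1 (0)
  6  0010000010100→0 (0)
  7  0100000101000→0 (1)
  8  1000001010001→1 (1)
  9  0000010100011→0 (0)
 10  0000101000110→0 (1)
 11  0001010001101→0 (1)
 12  0010100011011→0 (1)
 13  0101000110111→0 (0)
 14  1010001101110→1 (1)
 15  0100011011101→0 (1)
 16  1000110111011→1 (0)
 17  0001101110110→0 (0)
 18  0011011101100→0 (1)
 19  0110111011001→0 (0)
 20  1101110110010→1 (0)
 21  1011101100100→1 (1)
 22  0111011001001→0 (0)
 23  1110110010010→1 (1)
 24  1101100100101→1 (0)
 25  1011001001010→1 (0)
 26  0110010010100→0 (1)
 27  1100100101001→1 (1)
 28  1001001010011→1 (0)
 29  0010010100110→0 (0)
 30  0100101001100→0 (0)
 31  1001010011000→1 (0)
 32  0010100110000→0 (1)
 33  0101001100001→0 (0)
 34  1010011000010→1 (1)
 35  0100110000101→0 (0)
 36  1001100001010→1 (1)
 37  0011000010101→0 (1)
 38  0110000101011→0 (1)
 39  1100001010111→1 (0)
 40  1000010101110→1 (1)
 41  0000101011101→0 (1)
 42  0001010111011→0 (1)
 43  0010101110111→0 (1)
 44  0101011101111→0 (0)
 45  1010111011110→1 (0)
 46  0101110111100→0 (1)
 47  1011101111001→1 (1)
 48  0111011110011→0 (0)
 49  1110111100110→1 (1)
 50  1101111001101→1 (0)
 51  1011110011010→1 (1)
 52  0111100110101→0 (1)
 53  1111001101011→1 (1)
 54  1110011010111→1 (0)
 55  1100110101110→1 (1)
 56  1001101011101→1 (1)
 57  0011010111011→0 (1)
 58  0110101110111→0 (0)
 59  1101011101110→1 (1)
 60  1010111011101→1 (0)
 61  0101110111010→0 (1)
 62  1011101110101→1 (1)
 63  0111011101011→0 (0)
 64  1110111010110→1 (1)
 65  1101110101101→1 (0)
 66  1011101011010→1 (1)

1001010010000010100011011101100100101001100001010111011110011010111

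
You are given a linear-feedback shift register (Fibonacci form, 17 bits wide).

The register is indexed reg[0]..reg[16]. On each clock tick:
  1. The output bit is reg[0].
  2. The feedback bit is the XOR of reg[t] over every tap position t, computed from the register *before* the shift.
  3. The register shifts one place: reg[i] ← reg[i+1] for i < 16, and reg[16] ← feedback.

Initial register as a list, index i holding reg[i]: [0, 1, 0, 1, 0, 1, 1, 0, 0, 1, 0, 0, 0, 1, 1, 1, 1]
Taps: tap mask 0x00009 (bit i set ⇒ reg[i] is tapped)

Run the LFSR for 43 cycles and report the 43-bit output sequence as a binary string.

0101011001000111111100100011110000110001111

tick  register→output (feedback)
  0  01010110010001111→0 (1)
  1  10101100100011111→1 (1)
  2  01011001000111111→0 (1)
  3  10110010001111111→1 (0)
  4  01100100011111110→0 (0)
  5  11001000111111100→1 (1)
  6  10010001111111001→1 (0)
  7  00100011111110010→0 (0)
  8  01000111111100100→0 (0)
  9  10001111111001000→1 (1)
 10  00011111110010001→0 (1)
 11  00111111100100011→0 (1)
 12  01111111001000111→0 (1)
 13  11111110010001111→1 (0)
 14  11111100100011110→1 (0)
 15  11111001000111100→1 (0)
 16  11110010001111000→1 (0)
 17  11100100011110000→1 (1)
 18  11001000111100001→1 (1)
 19  10010001111000011→1 (0)
 20  00100011110000110→0 (0)
 21  01000111100001100→0 (0)
 22  10001111000011000→1 (1)
 23  00011110000110001→0 (1)
 24  00111100001100011→0 (1)
 25  01111000011000111→0 (1)
 26  11110000110001111→1 (0)
 27  11100001100011110→1 (1)
 28  11000011000111101→1 (1)
 29  10000110001111011→1 (1)
 30  00001100011110111→0 (0)
 31  00011000111101110→0 (1)
 32  00110001111011101→0 (1)
 33  01100011110111011→0 (0)
 34  11000111101110110→1 (1)
 35  10001111011101101→1 (1)
 36  00011110111011011→0 (1)
 37  00111101110110111→0 (1)
 38  01111011101101111→0 (1)
 39  11110111011011111→1 (0)
 40  11101110110111110→1 (1)
 41  11011101101111101→1 (0)
 42  10111011011111010→1 (0)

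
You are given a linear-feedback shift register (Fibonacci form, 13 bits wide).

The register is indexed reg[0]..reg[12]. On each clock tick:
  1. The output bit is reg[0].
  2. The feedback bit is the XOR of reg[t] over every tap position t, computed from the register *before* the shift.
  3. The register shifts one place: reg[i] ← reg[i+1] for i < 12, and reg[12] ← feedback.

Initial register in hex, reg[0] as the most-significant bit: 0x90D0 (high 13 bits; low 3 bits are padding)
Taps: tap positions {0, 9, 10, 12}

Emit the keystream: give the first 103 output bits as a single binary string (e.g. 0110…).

step | reg (before) | out | fb
   0 | 1001000011010 | 1 | 0
   1 | 0010000110100 | 0 | 1
   2 | 0100001101001 | 0 | 0
   3 | 1000011010010 | 1 | 1
   4 | 0000110100101 | 0 | 0
   5 | 0001101001010 | 0 | 1
   6 | 0011010010101 | 0 | 0
   7 | 0110100101010 | 0 | 1
   8 | 1101001010101 | 1 | 1
   9 | 1010010101011 | 1 | 1
  10 | 0100101010111 | 0 | 0
  11 | 1001010101110 | 1 | 1
  12 | 0010101011101 | 0 | 1
  13 | 0101010111011 | 0 | 0
  14 | 1010101110110 | 1 | 0
  15 | 0101011101100 | 0 | 0
  16 | 1010111011000 | 1 | 0
  17 | 0101110110000 | 0 | 0
  18 | 1011101100000 | 1 | 1
  19 | 0111011000001 | 0 | 1
  20 | 1110110000011 | 1 | 0
  21 | 1101100000110 | 1 | 0
  22 | 1011000001100 | 1 | 1
  23 | 0110000011001 | 0 | 0
  24 | 1100000110010 | 1 | 1
  25 | 1000001100101 | 1 | 1
  26 | 0000011001011 | 0 | 0
  27 | 0000110010110 | 0 | 1
  28 | 0001100101101 | 0 | 1
  29 | 0011001011011 | 0 | 0
  30 | 0110010110110 | 0 | 1
  31 | 1100101101101 | 1 | 0
  32 | 1001011011010 | 1 | 0
  33 | 0010110110100 | 0 | 1
  34 | 0101101101001 | 0 | 0
  35 | 1011011010010 | 1 | 1
  36 | 0110110100101 | 0 | 0
  37 | 1101101001010 | 1 | 0
  38 | 1011010010100 | 1 | 0
  39 | 0110100101000 | 0 | 1
  40 | 1101001010001 | 1 | 0
  41 | 1010010100010 | 1 | 1
  42 | 0100101000101 | 0 | 0
  43 | 1001010001010 | 1 | 0
  44 | 0010100010100 | 0 | 1
  45 | 0101000101001 | 0 | 0
  46 | 1010001010010 | 1 | 1
  47 | 0100010100101 | 0 | 0
  48 | 1000101001010 | 1 | 0
  49 | 0001010010100 | 0 | 1
  50 | 0010100101001 | 0 | 0
  51 | 0101001010010 | 0 | 0
  52 | 1010010100100 | 1 | 0
  53 | 0100101001000 | 0 | 1
  54 | 1001010010001 | 1 | 0
  55 | 0010100100010 | 0 | 0
  56 | 0101001000100 | 0 | 1
  57 | 1010010001001 | 1 | 1
  58 | 0100100010011 | 0 | 1
  59 | 1001000100111 | 1 | 1
  60 | 0010001001111 | 0 | 1
  61 | 0100010011111 | 0 | 1
  62 | 1000100111111 | 1 | 0
  63 | 0001001111110 | 0 | 0
  64 | 0010011111100 | 0 | 0
  65 | 0100111111000 | 0 | 1
  66 | 1001111110001 | 1 | 0
  67 | 0011111100010 | 0 | 0
  68 | 0111111000100 | 0 | 1
  69 | 1111110001001 | 1 | 1
  70 | 1111100010011 | 1 | 0
  71 | 1111000100110 | 1 | 0
  72 | 1110001001100 | 1 | 1
  73 | 1100010011001 | 1 | 1
  74 | 1000100110011 | 1 | 0
  75 | 0001001100110 | 0 | 1
  76 | 0010011001101 | 0 | 1
  77 | 0100110011011 | 0 | 0
  78 | 1001100110110 | 1 | 0
  79 | 0011001101100 | 0 | 0
  80 | 0110011011000 | 0 | 1
  81 | 1100110110001 | 1 | 0
  82 | 1001101100010 | 1 | 1
  83 | 0011011000101 | 0 | 0
  84 | 0110110001010 | 0 | 1
  85 | 1101100010101 | 1 | 1
  86 | 1011000101011 | 1 | 1
  87 | 0110001010111 | 0 | 0
  88 | 1100010101110 | 1 | 1
  89 | 1000101011101 | 1 | 0
  90 | 0001010111010 | 0 | 1
  91 | 0010101110101 | 0 | 0
  92 | 0101011101010 | 0 | 1
  93 | 1010111010101 | 1 | 1
  94 | 0101110101011 | 0 | 0
  95 | 1011101010110 | 1 | 0
  96 | 0111010101100 | 0 | 0
  97 | 1110101011000 | 1 | 0
  98 | 1101010110000 | 1 | 1
  99 | 1010101100001 | 1 | 0
 100 | 0101011000010 | 0 | 0
 101 | 1010110000100 | 1 | 0
 102 | 0101100001000 | 0 | 1

1001000011010010101011101100000110010110110100101000101001010010001001111110001001100110110001010111010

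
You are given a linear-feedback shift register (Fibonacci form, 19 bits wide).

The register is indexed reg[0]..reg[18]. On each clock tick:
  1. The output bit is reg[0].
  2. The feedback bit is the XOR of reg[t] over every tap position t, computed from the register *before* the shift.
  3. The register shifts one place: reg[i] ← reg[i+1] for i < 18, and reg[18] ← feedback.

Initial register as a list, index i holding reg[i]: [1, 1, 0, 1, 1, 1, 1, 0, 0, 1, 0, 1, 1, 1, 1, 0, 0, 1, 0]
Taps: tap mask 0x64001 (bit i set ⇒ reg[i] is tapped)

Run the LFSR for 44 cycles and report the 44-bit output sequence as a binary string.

k : reg_k → out_k, fb_k
0: 1101111001011110010 → 1, fb=1
1: 1011110010111100101 → 1, fb=0
2: 0111100101111001010 → 0, fb=1
3: 1111001011110010101 → 1, fb=1
4: 1110010111100101011 → 1, fb=1
5: 1100101111001010111 → 1, fb=0
6: 1001011110010101110 → 1, fb=0
7: 0010111100101011100 → 0, fb=1
8: 0101111001010111001 → 0, fb=0
9: 1011110010101110010 → 1, fb=1
10: 0111100101011100101 → 0, fb=1
11: 1111001010111001011 → 1, fb=1
12: 1110010101110010111 → 1, fb=0
13: 1100101011100101110 → 1, fb=0
14: 1001010111001011100 → 1, fb=0
15: 0010101110010111000 → 0, fb=1
16: 0101011100101110001 → 0, fb=0
17: 1010111001011100010 → 1, fb=0
18: 0101110010111000100 → 0, fb=0
19: 1011100101110001000 → 1, fb=1
20: 0111001011100010001 → 0, fb=0
21: 1110010111000100010 → 1, fb=0
22: 1100101110001000100 → 1, fb=1
23: 1001011100010001001 → 1, fb=0
24: 0010111000100010010 → 0, fb=0
25: 0101110001000100100 → 0, fb=0
26: 1011100010001001000 → 1, fb=1
27: 0111000100010010001 → 0, fb=0
28: 1110001000100100010 → 1, fb=0
29: 1100010001001000100 → 1, fb=1
30: 1000100010010001001 → 1, fb=0
31: 0001000100100010010 → 0, fb=0
32: 0010001001000100100 → 0, fb=0
33: 0100010010001001000 → 0, fb=0
34: 1000100100010010000 → 1, fb=0
35: 0001001000100100000 → 0, fb=0
36: 0010010001001000000 → 0, fb=0
37: 0100100010010000000 → 0, fb=0
38: 1001000100100000000 → 1, fb=1
39: 0010001001000000001 → 0, fb=1
40: 0100010010000000011 → 0, fb=0
41: 1000100100000000110 → 1, fb=0
42: 0001001000000001100 → 0, fb=0
43: 0010010000000011000 → 0, fb=1

11011110010111100101011100101110001000100100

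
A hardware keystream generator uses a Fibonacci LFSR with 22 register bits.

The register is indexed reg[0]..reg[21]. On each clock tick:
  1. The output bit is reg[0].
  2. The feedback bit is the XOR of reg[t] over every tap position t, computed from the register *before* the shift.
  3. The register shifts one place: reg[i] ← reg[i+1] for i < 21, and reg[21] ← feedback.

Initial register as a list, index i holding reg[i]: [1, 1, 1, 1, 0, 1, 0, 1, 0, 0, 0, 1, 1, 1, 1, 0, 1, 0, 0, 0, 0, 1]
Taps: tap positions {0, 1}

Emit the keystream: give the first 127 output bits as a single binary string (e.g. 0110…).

step | reg (before) | out | fb
   0 | 1111010100011110100001 | 1 | 0
   1 | 1110101000111101000010 | 1 | 0
   2 | 1101010001111010000100 | 1 | 0
   3 | 1010100011110100001000 | 1 | 1
   4 | 0101000111101000010001 | 0 | 1
   5 | 1010001111010000100011 | 1 | 1
   6 | 0100011110100001000111 | 0 | 1
   7 | 1000111101000010001111 | 1 | 1
   8 | 0001111010000100011111 | 0 | 0
   9 | 0011110100001000111110 | 0 | 0
  10 | 0111101000010001111100 | 0 | 1
  11 | 1111010000100011111001 | 1 | 0
  12 | 1110100001000111110010 | 1 | 0
  13 | 1101000010001111100100 | 1 | 0
  14 | 1010000100011111001000 | 1 | 1
  15 | 0100001000111110010001 | 0 | 1
  16 | 1000010001111100100011 | 1 | 1
  17 | 0000100011111001000111 | 0 | 0
  18 | 0001000111110010001110 | 0 | 0
  19 | 0010001111100100011100 | 0 | 0
  20 | 0100011111001000111000 | 0 | 1
  21 | 1000111110010001110001 | 1 | 1
  22 | 0001111100100011100011 | 0 | 0
  23 | 0011111001000111000110 | 0 | 0
  24 | 0111110010001110001100 | 0 | 1
  25 | 1111100100011100011001 | 1 | 0
  26 | 1111001000111000110010 | 1 | 0
  27 | 1110010001110001100100 | 1 | 0
  28 | 1100100011100011001000 | 1 | 0
  29 | 1001000111000110010000 | 1 | 1
  30 | 0010001110001100100001 | 0 | 0
  31 | 0100011100011001000010 | 0 | 1
  32 | 1000111000110010000101 | 1 | 1
  33 | 0001110001100100001011 | 0 | 0
  34 | 0011100011001000010110 | 0 | 0
  35 | 0111000110010000101100 | 0 | 1
  36 | 1110001100100001011001 | 1 | 0
  37 | 1100011001000010110010 | 1 | 0
  38 | 1000110010000101100100 | 1 | 1
  39 | 0001100100001011001001 | 0 | 0
  40 | 0011001000010110010010 | 0 | 0
  41 | 0110010000101100100100 | 0 | 1
  42 | 1100100001011001001001 | 1 | 0
  43 | 1001000010110010010010 | 1 | 1
  44 | 0010000101100100100101 | 0 | 0
  45 | 0100001011001001001010 | 0 | 1
  46 | 1000010110010010010101 | 1 | 1
  47 | 0000101100100100101011 | 0 | 0
  48 | 0001011001001001010110 | 0 | 0
  49 | 0010110010010010101100 | 0 | 0
  50 | 0101100100100101011000 | 0 | 1
  51 | 1011001001001010110001 | 1 | 1
  52 | 0110010010010101100011 | 0 | 1
  53 | 1100100100101011000111 | 1 | 0
  54 | 1001001001010110001110 | 1 | 1
  55 | 0010010010101100011101 | 0 | 0
  56 | 0100100101011000111010 | 0 | 1
  57 | 1001001010110001110101 | 1 | 1
  58 | 0010010101100011101011 | 0 | 0
  59 | 0100101011000111010110 | 0 | 1
  60 | 1001010110001110101101 | 1 | 1
  61 | 0010101100011101011011 | 0 | 0
  62 | 0101011000111010110110 | 0 | 1
  63 | 1010110001110101101101 | 1 | 1
  64 | 0101100011101011011011 | 0 | 1
  65 | 1011000111010110110111 | 1 | 1
  66 | 0110001110101101101111 | 0 | 1
  67 | 1100011101011011011111 | 1 | 0
  68 | 1000111010110110111110 | 1 | 1
  69 | 0001110101101101111101 | 0 | 0
  70 | 0011101011011011111010 | 0 | 0
  71 | 0111010110110111110100 | 0 | 1
  72 | 1110101101101111101001 | 1 | 0
  73 | 1101011011011111010010 | 1 | 0
  74 | 1010110110111110100100 | 1 | 1
  75 | 0101101101111101001001 | 0 | 1
  76 | 1011011011111010010011 | 1 | 1
  77 | 0110110111110100100111 | 0 | 1
  78 | 1101101111101001001111 | 1 | 0
  79 | 1011011111010010011110 | 1 | 1
  80 | 0110111110100100111101 | 0 | 1
  81 | 1101111101001001111011 | 1 | 0
  82 | 1011111010010011110110 | 1 | 1
  83 | 0111110100100111101101 | 0 | 1
  84 | 1111101001001111011011 | 1 | 0
  85 | 1111010010011110110110 | 1 | 0
  86 | 1110100100111101101100 | 1 | 0
  87 | 1101001001111011011000 | 1 | 0
  88 | 1010010011110110110000 | 1 | 1
  89 | 0100100111101101100001 | 0 | 1
  90 | 1001001111011011000011 | 1 | 1
  91 | 0010011110110110000111 | 0 | 0
  92 | 0100111101101100001110 | 0 | 1
  93 | 1001111011011000011101 | 1 | 1
  94 | 0011110110110000111011 | 0 | 0
  95 | 0111101101100001110110 | 0 | 1
  96 | 1111011011000011101101 | 1 | 0
  97 | 1110110110000111011010 | 1 | 0
  98 | 1101101100001110110100 | 1 | 0
  99 | 1011011000011101101000 | 1 | 1
 100 | 0110110000111011010001 | 0 | 1
 101 | 1101100001110110100011 | 1 | 0
 102 | 1011000011101101000110 | 1 | 1
 103 | 0110000111011010001101 | 0 | 1
 104 | 1100001110110100011011 | 1 | 0
 105 | 1000011101101000110110 | 1 | 1
 106 | 0000111011010001101101 | 0 | 0
 107 | 0001110110100011011010 | 0 | 0
 108 | 0011101101000110110100 | 0 | 0
 109 | 0111011010001101101000 | 0 | 1
 110 | 1110110100011011010001 | 1 | 0
 111 | 1101101000110110100010 | 1 | 0
 112 | 1011010001101101000100 | 1 | 1
 113 | 0110100011011010001001 | 0 | 1
 114 | 1101000110110100010011 | 1 | 0
 115 | 1010001101101000100110 | 1 | 1
 116 | 0100011011010001001101 | 0 | 1
 117 | 1000110110100010011011 | 1 | 1
 118 | 0001101101000100110111 | 0 | 0
 119 | 0011011010001001101110 | 0 | 0
 120 | 0110110100010011011100 | 0 | 1
 121 | 1101101000100110111001 | 1 | 0
 122 | 1011010001001101110010 | 1 | 1
 123 | 0110100010011011100101 | 0 | 1
 124 | 1101000100110111001011 | 1 | 0
 125 | 1010001001101110010110 | 1 | 1
 126 | 0100010011011100101101 | 0 | 1

1111010100011110100001000111110010001110001100100001011001001001010110001110101101101111101001001111011011000011101101000110110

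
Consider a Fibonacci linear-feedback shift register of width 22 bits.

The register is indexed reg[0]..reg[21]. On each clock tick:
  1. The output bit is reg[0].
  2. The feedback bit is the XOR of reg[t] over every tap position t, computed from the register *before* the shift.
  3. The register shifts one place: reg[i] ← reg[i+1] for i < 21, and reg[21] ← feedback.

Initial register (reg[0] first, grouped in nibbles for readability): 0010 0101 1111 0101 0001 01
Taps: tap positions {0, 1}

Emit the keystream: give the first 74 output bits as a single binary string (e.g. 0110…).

tick  register→output (feedback)
  0  0010010111110101000101→0 (0)
  1  0100101111101010001010→0 (1)
  2  1001011111010100010101→1 (1)
  3  0010111110101000101011→0 (0)
  4  0101111101010001010110→0 (1)
  5  1011111010100010101101→1 (1)
  6  0111110101000101011011→0 (1)
  7  1111101010001010110111→1 (0)
  8  1111010100010101101110→1 (0)
  9  1110101000101011011100→1 (0)
 10  1101010001010110111000→1 (0)
 11  1010100010101101110000→1 (1)
 12  0101000101011011100001→0 (1)
 13  1010001010110111000011→1 (1)
 14  0100010101101110000111→0 (1)
 15  1000101011011100001111→1 (1)
 16  0001010110111000011111→0 (0)
 17  0010101101110000111110→0 (0)
 18  0101011011100001111100→0 (1)
 19  1010110111000011111001→1 (1)
 20  0101101110000111110011→0 (1)
 21  1011011100001111100111→1 (1)
 22  0110111000011111001111→0 (1)
 23  1101110000111110011111→1 (0)
 24  1011100001111100111110→1 (1)
 25  0111000011111001111101→0 (1)
 26  1110000111110011111011→1 (0)
 27  1100001111100111110110→1 (0)
 28  1000011111001111101100→1 (1)
 29  0000111110011111011001→0 (0)
 30  0001111100111110110010→0 (0)
 31  0011111001111101100100→0 (0)
 32  0111110011111011001000→0 (1)
 33  1111100111110110010001→1 (0)
 34  1111001111101100100010→1 (0)
 35  1110011111011001000100→1 (0)
 36  1100111110110010001000→1 (0)
 37  1001111101100100010000→1 (1)
 38  0011111011001000100001→0 (0)
 39  0111110110010001000010→0 (1)
 40  1111101100100010000101→1 (0)
 41  1111011001000100001010→1 (0)
 42  1110110010001000010100→1 (0)
 43  1101100100010000101000→1 (0)
 44  1011001000100001010000→1 (1)
 45  0110010001000010100001→0 (1)
 46  1100100010000101000011→1 (0)
 47  1001000100001010000110→1 (1)
 48  0010001000010100001101→0 (0)
 49  0100010000101000011010→0 (1)
 50  1000100001010000110101→1 (1)
 51  0001000010100001101011→0 (0)
 52  0010000101000011010110→0 (0)
 53  0100001010000110101100→0 (1)
 54  1000010100001101011001→1 (1)
 55  0000101000011010110011→0 (0)
 56  0001010000110101100110→0 (0)
 57  0010100001101011001100→0 (0)
 58  0101000011010110011000→0 (1)
 59  1010000110101100110001→1 (1)
 60  0100001101011001100011→0 (1)
 61  1000011010110011000111→1 (1)
 62  0000110101100110001111→0 (0)
 63  0001101011001100011110→0 (0)
 64  0011010110011000111100→0 (0)
 65  0110101100110001111000→0 (1)
 66  1101011001100011110001→1 (0)
 67  1010110011000111100010→1 (1)
 68  0101100110001111000101→0 (1)
 69  1011001100011110001011→1 (1)
 70  0110011000111100010111→0 (1)
 71  1100110001111000101111→1 (0)
 72  1001100011110001011110→1 (1)
 73  0011000111100010111101→0 (0)

00100101111101010001010110111000011111001111101100100010000101000011010110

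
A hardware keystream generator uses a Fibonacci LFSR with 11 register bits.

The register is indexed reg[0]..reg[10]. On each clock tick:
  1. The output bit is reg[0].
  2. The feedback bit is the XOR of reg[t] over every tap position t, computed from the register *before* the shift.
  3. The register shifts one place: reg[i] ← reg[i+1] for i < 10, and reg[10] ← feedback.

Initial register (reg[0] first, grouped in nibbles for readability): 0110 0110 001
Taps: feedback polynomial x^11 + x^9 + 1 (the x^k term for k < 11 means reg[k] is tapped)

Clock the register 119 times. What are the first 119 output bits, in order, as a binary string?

step | reg (before) | out | fb
   0 | 01100110001 | 0 | 0
   1 | 11001100010 | 1 | 0
   2 | 10011000100 | 1 | 1
   3 | 00110001001 | 0 | 0
   4 | 01100010010 | 0 | 1
   5 | 11000100101 | 1 | 1
   6 | 10001001011 | 1 | 0
   7 | 00010010110 | 0 | 1
   8 | 00100101101 | 0 | 0
   9 | 01001011010 | 0 | 1
  10 | 10010110101 | 1 | 1
  11 | 00101101011 | 0 | 1
  12 | 01011010111 | 0 | 1
  13 | 10110101111 | 1 | 0
  14 | 01101011110 | 0 | 1
  15 | 11010111101 | 1 | 1
  16 | 10101111011 | 1 | 0
  17 | 01011110110 | 0 | 1
  18 | 10111101101 | 1 | 1
  19 | 01111011011 | 0 | 1
  20 | 11110110111 | 1 | 0
  21 | 11101101110 | 1 | 0
  22 | 11011011100 | 1 | 1
  23 | 10110111001 | 1 | 1
  24 | 01101110011 | 0 | 1
  25 | 11011100111 | 1 | 0
  26 | 10111001110 | 1 | 0
  27 | 01110011100 | 0 | 0
  28 | 11100111000 | 1 | 1
  29 | 11001110001 | 1 | 1
  30 | 10011100011 | 1 | 0
  31 | 00111000110 | 0 | 1
  32 | 01110001101 | 0 | 0
  33 | 11100011010 | 1 | 0
  34 | 11000110100 | 1 | 1
  35 | 10001101001 | 1 | 1
  36 | 00011010011 | 0 | 1
  37 | 00110100111 | 0 | 1
  38 | 01101001111 | 0 | 1
  39 | 11010011111 | 1 | 0
  40 | 10100111110 | 1 | 0
  41 | 01001111100 | 0 | 0
  42 | 10011111000 | 1 | 1
  43 | 00111110001 | 0 | 0
  44 | 01111100010 | 0 | 1
  45 | 11111000101 | 1 | 1
  46 | 11110001011 | 1 | 0
  47 | 11100010110 | 1 | 0
  48 | 11000101100 | 1 | 1
  49 | 10001011001 | 1 | 1
  50 | 00010110011 | 0 | 1
  51 | 00101100111 | 0 | 1
  52 | 01011001111 | 0 | 1
  53 | 10110011111 | 1 | 0
  54 | 01100111110 | 0 | 1
  55 | 11001111101 | 1 | 1
  56 | 10011111011 | 1 | 0
  57 | 00111110110 | 0 | 1
  58 | 01111101101 | 0 | 0
  59 | 11111011010 | 1 | 0
  60 | 11110110100 | 1 | 1
  61 | 11101101001 | 1 | 1
  62 | 11011010011 | 1 | 0
  63 | 10110100110 | 1 | 0
  64 | 01101001100 | 0 | 0
  65 | 11010011000 | 1 | 1
  66 | 10100110001 | 1 | 1
  67 | 01001100011 | 0 | 1
  68 | 10011000111 | 1 | 0
  69 | 00110001110 | 0 | 1
  70 | 01100011101 | 0 | 0
  71 | 11000111010 | 1 | 0
  72 | 10001110100 | 1 | 1
  73 | 00011101001 | 0 | 0
  74 | 00111010010 | 0 | 1
  75 | 01110100101 | 0 | 0
  76 | 11101001010 | 1 | 0
  77 | 11010010100 | 1 | 1
  78 | 10100101001 | 1 | 1
  79 | 01001010011 | 0 | 1
  80 | 10010100111 | 1 | 0
  81 | 00101001110 | 0 | 1
  82 | 01010011101 | 0 | 0
  83 | 10100111010 | 1 | 0
  84 | 01001110100 | 0 | 0
  85 | 10011101000 | 1 | 1
  86 | 00111010001 | 0 | 0
  87 | 01110100010 | 0 | 1
  88 | 11101000101 | 1 | 1
  89 | 11010001011 | 1 | 0
  90 | 10100010110 | 1 | 0
  91 | 01000101100 | 0 | 0
  92 | 10001011000 | 1 | 1
  93 | 00010110001 | 0 | 0
  94 | 00101100010 | 0 | 1
  95 | 01011000101 | 0 | 0
  96 | 10110001010 | 1 | 0
  97 | 01100010100 | 0 | 0
  98 | 11000101000 | 1 | 1
  99 | 10001010001 | 1 | 1
 100 | 00010100011 | 0 | 1
 101 | 00101000111 | 0 | 1
 102 | 01010001111 | 0 | 1
 103 | 10100011111 | 1 | 0
 104 | 01000111110 | 0 | 1
 105 | 10001111101 | 1 | 1
 106 | 00011111011 | 0 | 1
 107 | 00111110111 | 0 | 1
 108 | 01111101111 | 0 | 1
 109 | 11111011111 | 1 | 0
 110 | 11110111110 | 1 | 0
 111 | 11101111100 | 1 | 1
 112 | 11011111001 | 1 | 1
 113 | 10111110011 | 1 | 0
 114 | 01111100110 | 0 | 1
 115 | 11111001101 | 1 | 1
 116 | 11110011011 | 1 | 0
 117 | 11100110110 | 1 | 0
 118 | 11001101100 | 1 | 1

01100110001001011010111101101110011100011010011111000101100111110110100110001110100101001110100010110001010001111101111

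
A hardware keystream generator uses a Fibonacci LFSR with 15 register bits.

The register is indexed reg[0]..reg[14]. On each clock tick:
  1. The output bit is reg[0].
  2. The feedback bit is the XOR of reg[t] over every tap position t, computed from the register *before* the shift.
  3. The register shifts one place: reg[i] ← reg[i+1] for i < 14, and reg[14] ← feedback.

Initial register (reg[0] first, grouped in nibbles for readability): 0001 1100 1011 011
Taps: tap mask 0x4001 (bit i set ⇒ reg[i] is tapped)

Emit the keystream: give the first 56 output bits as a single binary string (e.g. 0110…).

00011100101101111101000110110101001111011011001110101101

tick  register→output (feedback)
  0  000111001011011→0 (1)
  1  001110010110111→0 (1)
  2  011100101101111→0 (1)
  3  111001011011111→1 (0)
  4  110010110111110→1 (1)
  5  100101101111101→1 (0)
  6  001011011111010→0 (0)
  7  010110111110100→0 (0)
  8  101101111101000→1 (1)
  9  011011111010001→0 (1)
 10  110111110100011→1 (0)
 11  101111101000110→1 (1)
 12  011111010001101→0 (1)
 13  111110100011011→1 (0)
 14  111101000110110→1 (1)
 15  111010001101101→1 (0)
 16  110100011011010→1 (1)
 17  101000110110101→1 (0)
 18  010001101101010→0 (0)
 19  100011011010100→1 (1)
 20  000110110101001→0 (1)
 21  001101101010011→0 (1)
 22  011011010100111→0 (1)
 23  110110101001111→1 (0)
 24  101101010011110→1 (1)
 25  011010100111101→0 (1)
 26  110101001111011→1 (0)
 27  101010011110110→1 (1)
 28  010100111101101→0 (1)
 29  101001111011011→1 (0)
 30  010011110110110→0 (0)
 31  100111101101100→1 (1)
 32  001111011011001→0 (1)
 33  011110110110011→0 (1)
 34  111101101100111→1 (0)
 35  111011011001110→1 (1)
 36  110110110011101→1 (0)
 37  101101100111010→1 (1)
 38  011011001110101→0 (1)
 39  110110011101011→1 (0)
 40  101100111010110→1 (1)
 41  011001110101101→0 (1)
 42  110011101011011→1 (0)
 43  100111010110110→1 (1)
 44  001110101101101→0 (1)
 45  011101011011011→0 (1)
 46  111010110110111→1 (0)
 47  110101101101110→1 (1)
 48  101011011011101→1 (0)
 49  010110110111010→0 (0)
 50  101101101110100→1 (1)
 51  011011011101001→0 (1)
 52  110110111010011→1 (0)
 53  101101110100110→1 (1)
 54  011011101001101→0 (1)
 55  110111010011011→1 (0)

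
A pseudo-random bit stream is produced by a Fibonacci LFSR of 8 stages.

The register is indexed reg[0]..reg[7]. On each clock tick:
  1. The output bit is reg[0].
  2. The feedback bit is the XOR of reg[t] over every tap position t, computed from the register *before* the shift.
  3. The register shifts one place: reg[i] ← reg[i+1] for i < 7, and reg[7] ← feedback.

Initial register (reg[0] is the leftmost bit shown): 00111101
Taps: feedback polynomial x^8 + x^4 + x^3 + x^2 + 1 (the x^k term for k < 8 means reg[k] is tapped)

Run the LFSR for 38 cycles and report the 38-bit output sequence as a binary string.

00111101111110100110011010100011000001

step | reg (before) | out | fb
   0 | 00111101 | 0 | 1
   1 | 01111011 | 0 | 1
   2 | 11110111 | 1 | 1
   3 | 11101111 | 1 | 1
   4 | 11011111 | 1 | 1
   5 | 10111111 | 1 | 0
   6 | 01111110 | 0 | 1
   7 | 11111101 | 1 | 0
   8 | 11111010 | 1 | 0
   9 | 11110100 | 1 | 1
  10 | 11101001 | 1 | 1
  11 | 11010011 | 1 | 0
  12 | 10100110 | 1 | 0
  13 | 01001100 | 0 | 1
  14 | 10011001 | 1 | 1
  15 | 00110011 | 0 | 0
  16 | 01100110 | 0 | 1
  17 | 11001101 | 1 | 0
  18 | 10011010 | 1 | 1
  19 | 00110101 | 0 | 0
  20 | 01101010 | 0 | 0
  21 | 11010100 | 1 | 0
  22 | 10101000 | 1 | 1
  23 | 01010001 | 0 | 1
  24 | 10100011 | 1 | 0
  25 | 01000110 | 0 | 0
  26 | 10001100 | 1 | 0
  27 | 00011000 | 0 | 0
  28 | 00110000 | 0 | 0
  29 | 01100000 | 0 | 1
  30 | 11000001 | 1 | 1
  31 | 10000011 | 1 | 1
  32 | 00000111 | 0 | 0
  33 | 00001110 | 0 | 1
  34 | 00011101 | 0 | 0
  35 | 00111010 | 0 | 1
  36 | 01110101 | 0 | 0
  37 | 11101010 | 1 | 1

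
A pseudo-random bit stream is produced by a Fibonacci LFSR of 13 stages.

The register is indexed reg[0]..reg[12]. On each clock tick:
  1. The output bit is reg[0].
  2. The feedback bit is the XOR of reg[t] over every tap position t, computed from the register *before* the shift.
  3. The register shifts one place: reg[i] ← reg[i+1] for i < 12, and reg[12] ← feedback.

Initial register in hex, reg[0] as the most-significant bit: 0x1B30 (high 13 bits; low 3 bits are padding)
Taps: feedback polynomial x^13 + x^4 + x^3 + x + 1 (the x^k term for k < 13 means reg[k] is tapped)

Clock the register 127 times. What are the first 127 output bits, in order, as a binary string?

0001101100110010001111110010001001010010100010100101101101001100000110111010101001011000010011010111001101011001110101011100110

step | reg (before) | out | fb
   0 | 0001101100110 | 0 | 0
   1 | 0011011001100 | 0 | 1
   2 | 0110110011001 | 0 | 0
   3 | 1101100110010 | 1 | 0
   4 | 1011001100100 | 1 | 0
   5 | 0110011001000 | 0 | 1
   6 | 1100110010001 | 1 | 1
   7 | 1001100100011 | 1 | 1
   8 | 0011001000111 | 0 | 1
   9 | 0110010001111 | 0 | 1
  10 | 1100100011111 | 1 | 1
  11 | 1001000111111 | 1 | 0
  12 | 0010001111110 | 0 | 0
  13 | 0100011111100 | 0 | 1
  14 | 1000111111001 | 1 | 0
  15 | 0001111110010 | 0 | 0
  16 | 0011111100100 | 0 | 0
  17 | 0111111001000 | 0 | 1
  18 | 1111110010001 | 1 | 0
  19 | 1111100100010 | 1 | 0
  20 | 1111001000100 | 1 | 1
  21 | 1110010001001 | 1 | 0
  22 | 1100100010010 | 1 | 1
  23 | 1001000100101 | 1 | 0
  24 | 0010001001010 | 0 | 0
  25 | 0100010010100 | 0 | 1
  26 | 1000100101001 | 1 | 0
  27 | 0001001010010 | 0 | 1
  28 | 0010010100101 | 0 | 0
  29 | 0100101001010 | 0 | 0
  30 | 1001010010100 | 1 | 0
  31 | 0010100101000 | 0 | 1
  32 | 0101001010001 | 0 | 0
  33 | 1010010100010 | 1 | 1
  34 | 0100101000101 | 0 | 0
  35 | 1001010001010 | 1 | 0
  36 | 0010100010100 | 0 | 1
  37 | 0101000101001 | 0 | 0
  38 | 1010001010010 | 1 | 1
  39 | 0100010100101 | 0 | 1
  40 | 1000101001011 | 1 | 0
  41 | 0001010010110 | 0 | 1
  42 | 0010100101101 | 0 | 1
  43 | 0101001011011 | 0 | 0
  44 | 1010010110110 | 1 | 1
  45 | 0100101101101 | 0 | 0
  46 | 1001011011010 | 1 | 0
  47 | 0010110110100 | 0 | 1
  48 | 0101101101001 | 0 | 1
  49 | 1011011010011 | 1 | 0
  50 | 0110110100110 | 0 | 0
  51 | 1101101001100 | 1 | 0
  52 | 1011010011000 | 1 | 0
  53 | 0110100110000 | 0 | 0
  54 | 1101001100000 | 1 | 1
  55 | 1010011000001 | 1 | 1
  56 | 0100110000011 | 0 | 0
  57 | 1001100000110 | 1 | 1
  58 | 0011000001101 | 0 | 1
  59 | 0110000011011 | 0 | 1
  60 | 1100000110111 | 1 | 0
  61 | 1000001101110 | 1 | 1
  62 | 0000011011101 | 0 | 0
  63 | 0000110111010 | 0 | 1
  64 | 0001101110101 | 0 | 0
  65 | 0011011101010 | 0 | 1
  66 | 0110111010101 | 0 | 0
  67 | 1101110101010 | 1 | 0
  68 | 1011101010100 | 1 | 1
  69 | 0111010101001 | 0 | 0
  70 | 1110101010010 | 1 | 1
  71 | 1101010100101 | 1 | 1
  72 | 1010101001011 | 1 | 0
  73 | 0101010010110 | 0 | 0
  74 | 1010100101100 | 1 | 0
  75 | 0101001011000 | 0 | 0
  76 | 1010010110000 | 1 | 1
  77 | 0100101100001 | 0 | 0
  78 | 1001011000010 | 1 | 0
  79 | 0010110000100 | 0 | 1
  80 | 0101100001001 | 0 | 1
  81 | 1011000010011 | 1 | 0
  82 | 0110000100110 | 0 | 1
  83 | 1100001001101 | 1 | 0
  84 | 1000010011010 | 1 | 1
  85 | 0000100110101 | 0 | 1
  86 | 0001001101011 | 0 | 1
  87 | 0010011010111 | 0 | 0
  88 | 0100110101110 | 0 | 0
  89 | 1001101011100 | 1 | 1
  90 | 0011010111001 | 0 | 1
  91 | 0110101110011 | 0 | 0
  92 | 1101011100110 | 1 | 1
  93 | 1010111001101 | 1 | 0
  94 | 0101110011010 | 0 | 1
  95 | 1011100110101 | 1 | 1
  96 | 0111001101011 | 0 | 0
  97 | 1110011010110 | 1 | 0
  98 | 1100110101100 | 1 | 1
  99 | 1001101011001 | 1 | 1
 100 | 0011010110011 | 0 | 1
 101 | 0110101100111 | 0 | 0
 102 | 1101011001110 | 1 | 1
 103 | 1010110011101 | 1 | 0
 104 | 0101100111010 | 0 | 1
 105 | 1011001110101 | 1 | 0
 106 | 0110011101010 | 0 | 1
 107 | 1100111010101 | 1 | 1
 108 | 1001110101011 | 1 | 1
 109 | 0011101010111 | 0 | 0
 110 | 0111010101110 | 0 | 0
 111 | 1110101011100 | 1 | 1
 112 | 1101010111001 | 1 | 1
 113 | 1010101110011 | 1 | 0
 114 | 0101011100110 | 0 | 0
 115 | 1010111001100 | 1 | 0
 116 | 0101110011000 | 0 | 1
 117 | 1011100110001 | 1 | 1
 118 | 0111001100011 | 0 | 0
 119 | 1110011000110 | 1 | 0
 120 | 1100110001100 | 1 | 1
 121 | 1001100011001 | 1 | 1
 122 | 0011000110011 | 0 | 1
 123 | 0110001100111 | 0 | 1
 124 | 1100011001111 | 1 | 0
 125 | 1000110011110 | 1 | 0
 126 | 0001100111100 | 0 | 0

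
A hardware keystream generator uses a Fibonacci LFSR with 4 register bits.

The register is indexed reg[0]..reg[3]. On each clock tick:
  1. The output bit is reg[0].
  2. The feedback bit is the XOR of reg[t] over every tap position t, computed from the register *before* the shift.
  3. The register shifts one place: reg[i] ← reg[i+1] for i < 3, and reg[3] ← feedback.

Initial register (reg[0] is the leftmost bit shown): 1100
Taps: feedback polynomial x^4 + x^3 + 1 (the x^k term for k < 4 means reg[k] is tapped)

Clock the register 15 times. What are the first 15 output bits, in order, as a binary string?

step | reg (before) | out | fb
   0 | 1100 | 1 | 1
   1 | 1001 | 1 | 0
   2 | 0010 | 0 | 0
   3 | 0100 | 0 | 0
   4 | 1000 | 1 | 1
   5 | 0001 | 0 | 1
   6 | 0011 | 0 | 1
   7 | 0111 | 0 | 1
   8 | 1111 | 1 | 0
   9 | 1110 | 1 | 1
  10 | 1101 | 1 | 0
  11 | 1010 | 1 | 1
  12 | 0101 | 0 | 1
  13 | 1011 | 1 | 0
  14 | 0110 | 0 | 0

110010001111010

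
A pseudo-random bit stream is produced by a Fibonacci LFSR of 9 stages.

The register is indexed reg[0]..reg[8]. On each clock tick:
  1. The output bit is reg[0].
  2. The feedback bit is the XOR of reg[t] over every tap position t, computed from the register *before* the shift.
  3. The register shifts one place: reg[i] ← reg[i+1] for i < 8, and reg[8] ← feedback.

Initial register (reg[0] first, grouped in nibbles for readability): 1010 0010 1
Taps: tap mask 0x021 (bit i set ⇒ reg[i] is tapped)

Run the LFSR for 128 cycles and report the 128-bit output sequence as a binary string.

10100010111111101001011000101001100011000000011001100101011001001111110110100100100110111111001011010100001010001001110110010111

tick  register→output (feedback)
  0  101000101→1 (1)
  1  010001011→0 (1)
  2  100010111→1 (1)
  3  000101111→0 (1)
  4  001011111→0 (1)
  5  010111111→0 (1)
  6  101111111→1 (0)
  7  011111110→0 (1)
  8  111111101→1 (0)
  9  111111010→1 (0)
 10  111110100→1 (1)
 11  111101001→1 (0)
 12  111010010→1 (1)
 13  110100101→1 (1)
 14  101001011→1 (0)
 15  010010110→0 (0)
 16  100101100→1 (0)
 17  001011000→0 (1)
 18  010110001→0 (0)
 19  101100010→1 (1)
 20  011000101→0 (0)
 21  110001010→1 (0)
 22  100010100→1 (1)
 23  000101001→0 (1)
 24  001010011→0 (0)
 25  010100110→0 (0)
 26  101001100→1 (0)
 27  010011000→0 (1)
 28  100110001→1 (1)
 29  001100011→0 (0)
 30  011000110→0 (0)
 31  110001100→1 (0)
 32  100011000→1 (0)
 33  000110000→0 (0)
 34  001100000→0 (0)
 35  011000000→0 (0)
 36  110000000→1 (1)
 37  100000001→1 (1)
 38  000000011→0 (0)
 39  000000110→0 (0)
 40  000001100→0 (1)
 41  000011001→0 (1)
 42  000110011→0 (0)
 43  001100110→0 (0)
 44  011001100→0 (1)
 45  110011001→1 (0)
 46  100110010→1 (1)
 47  001100101→0 (0)
 48  011001010→0 (1)
 49  110010101→1 (1)
 50  100101011→1 (0)
 51  001010110→0 (0)
 52  010101100→0 (1)
 53  101011001→1 (0)
 54  010110010→0 (0)
 55  101100100→1 (1)
 56  011001001→0 (1)
 57  110010011→1 (1)
 58  100100111→1 (1)
 59  001001111→0 (1)
 60  010011111→0 (1)
 61  100111111→1 (0)
 62  001111110→0 (1)
 63  011111101→0 (1)
 64  111111011→1 (0)
 65  111110110→1 (1)
 66  111101101→1 (0)
 67  111011010→1 (0)
 68  110110100→1 (1)
 69  101101001→1 (0)
 70  011010010→0 (0)
 71  110100100→1 (1)
 72  101001001→1 (0)
 73  010010010→0 (0)
 74  100100100→1 (1)
 75  001001001→0 (1)
 76  010010011→0 (0)
 77  100100110→1 (1)
 78  001001101→0 (1)
 79  010011011→0 (1)
 80  100110111→1 (1)
 81  001101111→0 (1)
 82  011011111→0 (1)
 83  110111111→1 (0)
 84  101111110→1 (0)
 85  011111100→0 (1)
 86  111111001→1 (0)
 87  111110010→1 (1)
 88  111100101→1 (1)
 89  111001011→1 (0)
 90  110010110→1 (1)
 91  100101101→1 (0)
 92  001011010→0 (1)
 93  010110101→0 (0)
 94  101101010→1 (0)
 95  011010100→0 (0)
 96  110101000→1 (0)
 97  101010000→1 (1)
 98  010100001→0 (0)
 99  101000010→1 (1)
100  010000101→0 (0)
101  100001010→1 (0)
102  000010100→0 (0)
103  000101000→0 (1)
104  001010001→0 (0)
105  010100010→0 (0)
106  101000100→1 (1)
107  010001001→0 (1)
108  100010011→1 (1)
109  000100111→0 (0)
110  001001110→0 (1)
111  010011101→0 (1)
112  100111011→1 (0)
113  001110110→0 (0)
114  011101100→0 (1)
115  111011001→1 (0)
116  110110010→1 (1)
117  101100101→1 (1)
118  011001011→0 (1)
119  110010111→1 (1)
120  100101111→1 (0)
121  001011110→0 (1)
122  010111101→0 (1)
123  101111011→1 (0)
124  011110110→0 (0)
125  111101100→1 (0)
126  111011000→1 (0)
127  110110000→1 (1)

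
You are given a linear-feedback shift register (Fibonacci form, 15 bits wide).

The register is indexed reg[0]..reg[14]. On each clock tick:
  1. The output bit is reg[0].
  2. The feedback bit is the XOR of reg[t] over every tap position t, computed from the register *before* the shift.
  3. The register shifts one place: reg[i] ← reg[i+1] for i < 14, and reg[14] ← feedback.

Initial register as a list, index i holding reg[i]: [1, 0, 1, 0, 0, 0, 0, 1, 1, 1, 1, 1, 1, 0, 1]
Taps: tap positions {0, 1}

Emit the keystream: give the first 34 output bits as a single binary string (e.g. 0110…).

k : reg_k → out_k, fb_k
0: 101000011111101 → 1, fb=1
1: 010000111111011 → 0, fb=1
2: 100001111110111 → 1, fb=1
3: 000011111101111 → 0, fb=0
4: 000111111011110 → 0, fb=0
5: 001111110111100 → 0, fb=0
6: 011111101111000 → 0, fb=1
7: 111111011110001 → 1, fb=0
8: 111110111100010 → 1, fb=0
9: 111101111000100 → 1, fb=0
10: 111011110001000 → 1, fb=0
11: 110111100010000 → 1, fb=0
12: 101111000100000 → 1, fb=1
13: 011110001000001 → 0, fb=1
14: 111100010000011 → 1, fb=0
15: 111000100000110 → 1, fb=0
16: 110001000001100 → 1, fb=0
17: 100010000011000 → 1, fb=1
18: 000100000110001 → 0, fb=0
19: 001000001100010 → 0, fb=0
20: 010000011000100 → 0, fb=1
21: 100000110001001 → 1, fb=1
22: 000001100010011 → 0, fb=0
23: 000011000100110 → 0, fb=0
24: 000110001001100 → 0, fb=0
25: 001100010011000 → 0, fb=0
26: 011000100110000 → 0, fb=1
27: 110001001100001 → 1, fb=0
28: 100010011000010 → 1, fb=1
29: 000100110000101 → 0, fb=0
30: 001001100001010 → 0, fb=0
31: 010011000010100 → 0, fb=1
32: 100110000101001 → 1, fb=1
33: 001100001010011 → 0, fb=0

1010000111111011110001000001100010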